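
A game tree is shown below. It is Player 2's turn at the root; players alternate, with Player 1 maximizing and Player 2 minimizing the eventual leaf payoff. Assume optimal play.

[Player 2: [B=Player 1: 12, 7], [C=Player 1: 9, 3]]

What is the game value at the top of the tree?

9

B (Player 1): max(12, 7) = 12
C (Player 1): max(9, 3) = 9
Root (Player 2): min(12, 9) = 9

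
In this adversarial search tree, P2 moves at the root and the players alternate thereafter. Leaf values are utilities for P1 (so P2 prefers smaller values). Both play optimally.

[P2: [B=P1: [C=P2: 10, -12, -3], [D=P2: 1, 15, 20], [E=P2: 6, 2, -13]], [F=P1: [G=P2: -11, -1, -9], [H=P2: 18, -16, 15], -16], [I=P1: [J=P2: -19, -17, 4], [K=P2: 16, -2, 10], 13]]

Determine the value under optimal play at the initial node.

-11

C (P2): min(10, -12, -3) = -12
D (P2): min(1, 15, 20) = 1
E (P2): min(6, 2, -13) = -13
B (P1): max(-12, 1, -13) = 1
G (P2): min(-11, -1, -9) = -11
H (P2): min(18, -16, 15) = -16
F (P1): max(-11, -16, -16) = -11
J (P2): min(-19, -17, 4) = -19
K (P2): min(16, -2, 10) = -2
I (P1): max(-19, -2, 13) = 13
Root (P2): min(1, -11, 13) = -11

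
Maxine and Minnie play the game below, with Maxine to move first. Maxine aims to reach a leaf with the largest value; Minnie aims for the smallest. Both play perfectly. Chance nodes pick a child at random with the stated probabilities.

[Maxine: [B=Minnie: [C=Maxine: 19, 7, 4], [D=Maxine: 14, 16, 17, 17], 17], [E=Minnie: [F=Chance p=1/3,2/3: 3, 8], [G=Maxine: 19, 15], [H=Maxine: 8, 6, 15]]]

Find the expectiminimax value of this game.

C (Maxine): max(19, 7, 4) = 19
D (Maxine): max(14, 16, 17, 17) = 17
B (Minnie): min(19, 17, 17) = 17
F (Chance): 1/3·3 + 2/3·8 = 6.33
G (Maxine): max(19, 15) = 19
H (Maxine): max(8, 6, 15) = 15
E (Minnie): min(6.33, 19, 15) = 6.33
Root (Maxine): max(17, 6.33) = 17

17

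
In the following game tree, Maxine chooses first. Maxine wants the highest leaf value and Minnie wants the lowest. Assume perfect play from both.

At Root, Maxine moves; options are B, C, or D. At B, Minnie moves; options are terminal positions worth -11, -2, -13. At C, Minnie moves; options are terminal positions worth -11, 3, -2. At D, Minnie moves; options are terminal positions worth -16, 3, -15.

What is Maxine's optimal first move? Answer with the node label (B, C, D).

C

B (Minnie): min(-11, -2, -13) = -13
C (Minnie): min(-11, 3, -2) = -11
D (Minnie): min(-16, 3, -15) = -16
Root (Maxine): max(-13, -11, -16) = -11
Maxine picks the child with the highest value: C (value -11).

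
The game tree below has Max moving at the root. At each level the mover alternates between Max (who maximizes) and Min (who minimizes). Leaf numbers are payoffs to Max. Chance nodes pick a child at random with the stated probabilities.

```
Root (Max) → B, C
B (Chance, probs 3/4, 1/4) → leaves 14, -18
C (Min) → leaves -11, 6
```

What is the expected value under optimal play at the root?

6

B (Chance): 3/4·14 + 1/4·-18 = 6
C (Min): min(-11, 6) = -11
Root (Max): max(6, -11) = 6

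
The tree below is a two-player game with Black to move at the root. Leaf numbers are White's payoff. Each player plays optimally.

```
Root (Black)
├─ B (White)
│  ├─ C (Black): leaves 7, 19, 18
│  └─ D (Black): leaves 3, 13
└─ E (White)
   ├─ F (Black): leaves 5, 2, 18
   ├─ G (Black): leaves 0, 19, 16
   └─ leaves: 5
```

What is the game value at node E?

F: min(5, 2, 18) = 2
G: min(0, 19, 16) = 0
E: max(2, 0, 5) = 5

5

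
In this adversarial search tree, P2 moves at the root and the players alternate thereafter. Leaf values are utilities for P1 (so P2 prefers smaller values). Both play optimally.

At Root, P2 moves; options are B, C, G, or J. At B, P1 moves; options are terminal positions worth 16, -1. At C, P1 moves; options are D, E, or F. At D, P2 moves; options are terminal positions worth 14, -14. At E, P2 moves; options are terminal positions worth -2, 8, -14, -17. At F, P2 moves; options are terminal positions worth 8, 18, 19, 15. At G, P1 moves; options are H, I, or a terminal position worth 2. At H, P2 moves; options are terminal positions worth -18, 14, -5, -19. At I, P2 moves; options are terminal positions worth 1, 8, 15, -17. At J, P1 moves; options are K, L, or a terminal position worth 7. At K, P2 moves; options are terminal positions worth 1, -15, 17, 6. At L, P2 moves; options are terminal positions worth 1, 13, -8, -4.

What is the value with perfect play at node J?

K: min(1, -15, 17, 6) = -15
L: min(1, 13, -8, -4) = -8
J: max(-15, -8, 7) = 7

7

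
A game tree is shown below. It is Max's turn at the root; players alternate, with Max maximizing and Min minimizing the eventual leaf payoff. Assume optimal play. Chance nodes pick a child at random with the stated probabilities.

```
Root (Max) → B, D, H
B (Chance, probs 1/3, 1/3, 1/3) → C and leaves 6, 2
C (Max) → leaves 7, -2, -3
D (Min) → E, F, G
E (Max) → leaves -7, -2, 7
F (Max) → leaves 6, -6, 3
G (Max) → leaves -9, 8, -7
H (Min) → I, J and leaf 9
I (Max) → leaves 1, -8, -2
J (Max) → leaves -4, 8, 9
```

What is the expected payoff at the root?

6

C (Max): max(7, -2, -3) = 7
B (Chance): 1/3·7 + 1/3·6 + 1/3·2 = 5
E (Max): max(-7, -2, 7) = 7
F (Max): max(6, -6, 3) = 6
G (Max): max(-9, 8, -7) = 8
D (Min): min(7, 6, 8) = 6
I (Max): max(1, -8, -2) = 1
J (Max): max(-4, 8, 9) = 9
H (Min): min(1, 9, 9) = 1
Root (Max): max(5, 6, 1) = 6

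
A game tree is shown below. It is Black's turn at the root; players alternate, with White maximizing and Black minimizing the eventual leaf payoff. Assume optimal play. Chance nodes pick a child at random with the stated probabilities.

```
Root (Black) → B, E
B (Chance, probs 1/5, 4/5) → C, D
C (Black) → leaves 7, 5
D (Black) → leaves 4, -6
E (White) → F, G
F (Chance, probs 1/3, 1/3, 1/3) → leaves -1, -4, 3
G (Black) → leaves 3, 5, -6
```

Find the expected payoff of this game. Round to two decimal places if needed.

C (Black): min(7, 5) = 5
D (Black): min(4, -6) = -6
B (Chance): 1/5·5 + 4/5·-6 = -3.8
F (Chance): 1/3·-1 + 1/3·-4 + 1/3·3 = -0.67
G (Black): min(3, 5, -6) = -6
E (White): max(-0.67, -6) = -0.67
Root (Black): min(-3.8, -0.67) = -3.8

-3.8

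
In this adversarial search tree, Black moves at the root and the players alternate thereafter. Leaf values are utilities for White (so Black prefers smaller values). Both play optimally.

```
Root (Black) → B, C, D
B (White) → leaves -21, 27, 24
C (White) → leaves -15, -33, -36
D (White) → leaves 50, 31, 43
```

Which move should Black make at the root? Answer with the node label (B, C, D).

B (White): max(-21, 27, 24) = 27
C (White): max(-15, -33, -36) = -15
D (White): max(50, 31, 43) = 50
Root (Black): min(27, -15, 50) = -15
Black picks the child with the lowest value: C (value -15).

C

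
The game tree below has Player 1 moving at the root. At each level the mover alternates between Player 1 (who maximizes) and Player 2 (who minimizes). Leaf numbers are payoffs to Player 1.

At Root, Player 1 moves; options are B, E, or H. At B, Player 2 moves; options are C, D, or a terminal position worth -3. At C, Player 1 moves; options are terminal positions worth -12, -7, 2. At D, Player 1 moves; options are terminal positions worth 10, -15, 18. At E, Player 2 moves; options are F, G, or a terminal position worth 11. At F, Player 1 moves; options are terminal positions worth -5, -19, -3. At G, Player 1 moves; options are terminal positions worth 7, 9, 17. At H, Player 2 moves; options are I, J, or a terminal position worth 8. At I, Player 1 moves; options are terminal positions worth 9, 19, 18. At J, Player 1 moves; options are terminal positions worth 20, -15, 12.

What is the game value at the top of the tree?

8

C (Player 1): max(-12, -7, 2) = 2
D (Player 1): max(10, -15, 18) = 18
B (Player 2): min(2, 18, -3) = -3
F (Player 1): max(-5, -19, -3) = -3
G (Player 1): max(7, 9, 17) = 17
E (Player 2): min(-3, 17, 11) = -3
I (Player 1): max(9, 19, 18) = 19
J (Player 1): max(20, -15, 12) = 20
H (Player 2): min(19, 20, 8) = 8
Root (Player 1): max(-3, -3, 8) = 8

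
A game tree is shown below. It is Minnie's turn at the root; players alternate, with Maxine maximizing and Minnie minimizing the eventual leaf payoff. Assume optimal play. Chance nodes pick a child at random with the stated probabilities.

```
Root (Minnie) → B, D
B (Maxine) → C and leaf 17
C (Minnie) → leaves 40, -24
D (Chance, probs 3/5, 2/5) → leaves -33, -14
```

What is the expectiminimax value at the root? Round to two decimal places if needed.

C (Minnie): min(40, -24) = -24
B (Maxine): max(-24, 17) = 17
D (Chance): 3/5·-33 + 2/5·-14 = -25.4
Root (Minnie): min(17, -25.4) = -25.4

-25.4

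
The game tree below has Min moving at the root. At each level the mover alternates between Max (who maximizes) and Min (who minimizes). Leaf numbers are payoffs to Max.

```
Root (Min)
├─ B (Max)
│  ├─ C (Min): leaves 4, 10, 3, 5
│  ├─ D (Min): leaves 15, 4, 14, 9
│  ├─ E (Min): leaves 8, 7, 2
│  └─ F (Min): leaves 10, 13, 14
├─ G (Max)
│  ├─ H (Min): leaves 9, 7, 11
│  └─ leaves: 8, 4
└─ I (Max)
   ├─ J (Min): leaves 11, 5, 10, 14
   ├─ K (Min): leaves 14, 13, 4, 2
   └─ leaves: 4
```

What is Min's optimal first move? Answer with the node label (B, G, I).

C (Min): min(4, 10, 3, 5) = 3
D (Min): min(15, 4, 14, 9) = 4
E (Min): min(8, 7, 2) = 2
F (Min): min(10, 13, 14) = 10
B (Max): max(3, 4, 2, 10) = 10
H (Min): min(9, 7, 11) = 7
G (Max): max(7, 8, 4) = 8
J (Min): min(11, 5, 10, 14) = 5
K (Min): min(14, 13, 4, 2) = 2
I (Max): max(5, 2, 4) = 5
Root (Min): min(10, 8, 5) = 5
Min picks the child with the lowest value: I (value 5).

I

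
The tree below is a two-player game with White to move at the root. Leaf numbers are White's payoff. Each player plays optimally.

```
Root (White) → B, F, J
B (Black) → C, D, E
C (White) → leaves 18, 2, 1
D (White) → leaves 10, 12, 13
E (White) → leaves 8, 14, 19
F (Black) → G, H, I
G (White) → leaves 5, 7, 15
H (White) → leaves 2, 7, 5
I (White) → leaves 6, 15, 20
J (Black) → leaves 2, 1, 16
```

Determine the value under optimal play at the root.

C (White): max(18, 2, 1) = 18
D (White): max(10, 12, 13) = 13
E (White): max(8, 14, 19) = 19
B (Black): min(18, 13, 19) = 13
G (White): max(5, 7, 15) = 15
H (White): max(2, 7, 5) = 7
I (White): max(6, 15, 20) = 20
F (Black): min(15, 7, 20) = 7
J (Black): min(2, 1, 16) = 1
Root (White): max(13, 7, 1) = 13

13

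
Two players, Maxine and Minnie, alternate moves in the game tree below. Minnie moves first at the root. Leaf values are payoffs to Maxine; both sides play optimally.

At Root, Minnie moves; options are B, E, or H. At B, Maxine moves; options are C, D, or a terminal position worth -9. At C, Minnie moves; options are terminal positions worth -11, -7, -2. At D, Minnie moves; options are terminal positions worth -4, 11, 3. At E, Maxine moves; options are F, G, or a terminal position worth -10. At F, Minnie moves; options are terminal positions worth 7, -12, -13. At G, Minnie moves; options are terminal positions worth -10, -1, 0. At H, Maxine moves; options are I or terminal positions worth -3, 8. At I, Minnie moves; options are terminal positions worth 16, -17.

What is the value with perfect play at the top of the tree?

-10

C (Minnie): min(-11, -7, -2) = -11
D (Minnie): min(-4, 11, 3) = -4
B (Maxine): max(-11, -4, -9) = -4
F (Minnie): min(7, -12, -13) = -13
G (Minnie): min(-10, -1, 0) = -10
E (Maxine): max(-13, -10, -10) = -10
I (Minnie): min(16, -17) = -17
H (Maxine): max(-17, -3, 8) = 8
Root (Minnie): min(-4, -10, 8) = -10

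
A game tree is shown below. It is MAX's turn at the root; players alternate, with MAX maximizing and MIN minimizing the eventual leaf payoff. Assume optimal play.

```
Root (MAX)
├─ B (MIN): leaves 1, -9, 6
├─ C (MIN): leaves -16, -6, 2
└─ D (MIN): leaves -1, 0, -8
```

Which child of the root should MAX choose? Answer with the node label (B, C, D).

D

B (MIN): min(1, -9, 6) = -9
C (MIN): min(-16, -6, 2) = -16
D (MIN): min(-1, 0, -8) = -8
Root (MAX): max(-9, -16, -8) = -8
MAX picks the child with the highest value: D (value -8).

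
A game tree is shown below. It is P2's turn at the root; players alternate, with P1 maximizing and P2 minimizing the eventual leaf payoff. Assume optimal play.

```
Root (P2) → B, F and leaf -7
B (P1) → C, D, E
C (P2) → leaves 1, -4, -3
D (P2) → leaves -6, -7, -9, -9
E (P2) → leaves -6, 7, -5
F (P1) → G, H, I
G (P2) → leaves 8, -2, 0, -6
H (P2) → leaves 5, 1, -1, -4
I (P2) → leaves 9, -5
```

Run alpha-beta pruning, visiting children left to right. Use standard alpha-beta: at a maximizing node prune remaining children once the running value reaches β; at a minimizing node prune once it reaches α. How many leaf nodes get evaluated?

14

C [α=-∞,β=+∞]: v=-4
D [α=-4,β=+∞]: v=-6 after child 1 ≤ α → α-cutoff, skip 3
E [α=-4,β=+∞]: v=-6 after child 1 ≤ α → α-cutoff, skip 2
B [α=-∞,β=+∞]: v=-4
G [α=-∞,β=-4]: v=-6
H [α=-6,β=-4]: v=-4
F [α=-∞,β=-4]: v=-4 after child 2 ≥ β → β-cutoff, skip 1
Root [α=-∞,β=+∞]: v=-7
Leaves evaluated: 14 of 21.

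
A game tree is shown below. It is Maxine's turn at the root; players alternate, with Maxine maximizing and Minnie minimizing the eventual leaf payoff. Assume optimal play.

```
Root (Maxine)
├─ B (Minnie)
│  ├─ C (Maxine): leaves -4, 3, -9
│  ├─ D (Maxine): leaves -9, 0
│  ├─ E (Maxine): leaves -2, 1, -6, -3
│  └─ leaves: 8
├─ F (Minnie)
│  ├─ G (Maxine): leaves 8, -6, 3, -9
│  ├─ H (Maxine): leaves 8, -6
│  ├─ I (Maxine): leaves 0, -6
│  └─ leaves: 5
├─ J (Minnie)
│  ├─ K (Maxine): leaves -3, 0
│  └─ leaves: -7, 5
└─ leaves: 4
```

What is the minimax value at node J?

-7

K: max(-3, 0) = 0
J: min(0, -7, 5) = -7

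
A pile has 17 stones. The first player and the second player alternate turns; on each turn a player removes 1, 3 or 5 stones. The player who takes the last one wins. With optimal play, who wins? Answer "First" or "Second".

First

Compute winning (W) and losing (L) positions by backward induction:
i:   0  1  2  3  4  5  6  7  8  9 10 11 12 13 14 15 16 17
     L  W  L  W  L  W  L  W  L  W  L  W  L  W  L  W  L  W
Position 17 is W, so the first player wins.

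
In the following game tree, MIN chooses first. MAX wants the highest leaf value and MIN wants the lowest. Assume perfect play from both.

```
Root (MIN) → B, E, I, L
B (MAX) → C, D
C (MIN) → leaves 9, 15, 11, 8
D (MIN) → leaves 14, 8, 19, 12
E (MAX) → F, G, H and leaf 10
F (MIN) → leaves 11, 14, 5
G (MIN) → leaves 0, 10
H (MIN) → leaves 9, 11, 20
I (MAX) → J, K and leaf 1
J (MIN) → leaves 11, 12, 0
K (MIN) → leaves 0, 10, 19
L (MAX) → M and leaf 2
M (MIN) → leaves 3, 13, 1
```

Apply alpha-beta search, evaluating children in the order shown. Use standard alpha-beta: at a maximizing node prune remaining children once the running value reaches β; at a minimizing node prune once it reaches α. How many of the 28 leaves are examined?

21

C [α=-∞,β=+∞]: v=8
D [α=8,β=+∞]: v=8 after child 2 ≤ α → α-cutoff, skip 2
B [α=-∞,β=+∞]: v=8
F [α=-∞,β=8]: v=5
G [α=5,β=8]: v=0 after child 1 ≤ α → α-cutoff, skip 1
H [α=5,β=8]: v=9
E [α=-∞,β=8]: v=9 after child 3 ≥ β → β-cutoff, skip 1
J [α=-∞,β=8]: v=0
K [α=0,β=8]: v=0 after child 1 ≤ α → α-cutoff, skip 2
I [α=-∞,β=8]: v=1
M [α=-∞,β=1]: v=1
L [α=-∞,β=1]: v=1 after child 1 ≥ β → β-cutoff, skip 1
Root [α=-∞,β=+∞]: v=1
Leaves evaluated: 21 of 28.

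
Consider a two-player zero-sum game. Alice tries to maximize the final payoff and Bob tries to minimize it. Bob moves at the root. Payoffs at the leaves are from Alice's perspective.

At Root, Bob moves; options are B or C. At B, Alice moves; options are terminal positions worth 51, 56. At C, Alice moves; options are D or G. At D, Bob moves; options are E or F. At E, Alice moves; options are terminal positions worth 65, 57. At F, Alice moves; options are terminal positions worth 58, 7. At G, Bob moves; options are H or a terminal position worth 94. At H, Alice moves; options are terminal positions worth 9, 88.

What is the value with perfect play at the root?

56

B (Alice): max(51, 56) = 56
E (Alice): max(65, 57) = 65
F (Alice): max(58, 7) = 58
D (Bob): min(65, 58) = 58
H (Alice): max(9, 88) = 88
G (Bob): min(88, 94) = 88
C (Alice): max(58, 88) = 88
Root (Bob): min(56, 88) = 56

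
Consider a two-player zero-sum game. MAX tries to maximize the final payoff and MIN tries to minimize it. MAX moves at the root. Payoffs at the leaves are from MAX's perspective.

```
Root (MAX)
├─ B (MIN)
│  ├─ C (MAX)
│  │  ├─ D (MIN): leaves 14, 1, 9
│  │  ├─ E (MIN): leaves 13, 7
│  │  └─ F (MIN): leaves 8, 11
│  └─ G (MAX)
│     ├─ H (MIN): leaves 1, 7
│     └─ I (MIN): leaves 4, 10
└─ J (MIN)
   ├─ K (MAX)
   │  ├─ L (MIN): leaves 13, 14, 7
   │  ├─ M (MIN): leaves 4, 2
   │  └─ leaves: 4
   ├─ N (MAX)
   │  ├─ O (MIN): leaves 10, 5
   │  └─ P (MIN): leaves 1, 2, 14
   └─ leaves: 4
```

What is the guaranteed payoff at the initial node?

4

D (MIN): min(14, 1, 9) = 1
E (MIN): min(13, 7) = 7
F (MIN): min(8, 11) = 8
C (MAX): max(1, 7, 8) = 8
H (MIN): min(1, 7) = 1
I (MIN): min(4, 10) = 4
G (MAX): max(1, 4) = 4
B (MIN): min(8, 4) = 4
L (MIN): min(13, 14, 7) = 7
M (MIN): min(4, 2) = 2
K (MAX): max(7, 2, 4) = 7
O (MIN): min(10, 5) = 5
P (MIN): min(1, 2, 14) = 1
N (MAX): max(5, 1) = 5
J (MIN): min(7, 5, 4) = 4
Root (MAX): max(4, 4) = 4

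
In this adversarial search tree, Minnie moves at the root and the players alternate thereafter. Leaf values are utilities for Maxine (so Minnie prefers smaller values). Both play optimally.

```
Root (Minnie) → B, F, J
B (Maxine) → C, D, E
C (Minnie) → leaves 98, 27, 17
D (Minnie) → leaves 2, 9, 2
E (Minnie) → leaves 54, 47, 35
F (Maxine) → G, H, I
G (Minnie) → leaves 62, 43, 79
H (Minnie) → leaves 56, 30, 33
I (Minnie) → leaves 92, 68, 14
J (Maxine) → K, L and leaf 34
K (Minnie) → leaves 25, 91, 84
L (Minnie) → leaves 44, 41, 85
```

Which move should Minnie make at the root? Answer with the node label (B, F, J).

B

C (Minnie): min(98, 27, 17) = 17
D (Minnie): min(2, 9, 2) = 2
E (Minnie): min(54, 47, 35) = 35
B (Maxine): max(17, 2, 35) = 35
G (Minnie): min(62, 43, 79) = 43
H (Minnie): min(56, 30, 33) = 30
I (Minnie): min(92, 68, 14) = 14
F (Maxine): max(43, 30, 14) = 43
K (Minnie): min(25, 91, 84) = 25
L (Minnie): min(44, 41, 85) = 41
J (Maxine): max(25, 41, 34) = 41
Root (Minnie): min(35, 43, 41) = 35
Minnie picks the child with the lowest value: B (value 35).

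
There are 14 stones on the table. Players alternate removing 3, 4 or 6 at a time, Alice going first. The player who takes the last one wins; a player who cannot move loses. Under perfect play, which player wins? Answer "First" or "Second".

First

Mark each pile size as W (mover wins) or L (mover loses):
i:   0  1  2  3  4  5  6  7  8  9 10 11 12 13 14
     L  L  L  W  W  W  W  W  W  L  L  L  W  W  W
Position 14 is W, so the first player wins.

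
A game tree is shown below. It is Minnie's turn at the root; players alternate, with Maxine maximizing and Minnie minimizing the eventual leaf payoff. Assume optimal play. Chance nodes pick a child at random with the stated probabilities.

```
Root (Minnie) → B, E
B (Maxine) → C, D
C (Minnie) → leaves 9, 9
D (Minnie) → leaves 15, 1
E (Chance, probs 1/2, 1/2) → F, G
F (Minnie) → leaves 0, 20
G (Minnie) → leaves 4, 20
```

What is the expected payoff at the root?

2

C (Minnie): min(9, 9) = 9
D (Minnie): min(15, 1) = 1
B (Maxine): max(9, 1) = 9
F (Minnie): min(0, 20) = 0
G (Minnie): min(4, 20) = 4
E (Chance): 1/2·0 + 1/2·4 = 2
Root (Minnie): min(9, 2) = 2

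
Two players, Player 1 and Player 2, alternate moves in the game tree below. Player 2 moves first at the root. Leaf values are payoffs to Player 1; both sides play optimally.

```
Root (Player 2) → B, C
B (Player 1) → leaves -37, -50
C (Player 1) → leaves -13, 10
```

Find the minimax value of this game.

B (Player 1): max(-37, -50) = -37
C (Player 1): max(-13, 10) = 10
Root (Player 2): min(-37, 10) = -37

-37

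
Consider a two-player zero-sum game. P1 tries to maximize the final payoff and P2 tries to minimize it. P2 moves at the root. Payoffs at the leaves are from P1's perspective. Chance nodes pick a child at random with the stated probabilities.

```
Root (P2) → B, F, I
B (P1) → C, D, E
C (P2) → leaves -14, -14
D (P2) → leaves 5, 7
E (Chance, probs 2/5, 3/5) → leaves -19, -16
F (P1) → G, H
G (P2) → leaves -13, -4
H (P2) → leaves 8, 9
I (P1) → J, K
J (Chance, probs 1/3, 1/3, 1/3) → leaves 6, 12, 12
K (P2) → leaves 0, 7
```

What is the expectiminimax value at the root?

5

C (P2): min(-14, -14) = -14
D (P2): min(5, 7) = 5
E (Chance): 2/5·-19 + 3/5·-16 = -17.2
B (P1): max(-14, 5, -17.2) = 5
G (P2): min(-13, -4) = -13
H (P2): min(8, 9) = 8
F (P1): max(-13, 8) = 8
J (Chance): 1/3·6 + 1/3·12 + 1/3·12 = 10
K (P2): min(0, 7) = 0
I (P1): max(10, 0) = 10
Root (P2): min(5, 8, 10) = 5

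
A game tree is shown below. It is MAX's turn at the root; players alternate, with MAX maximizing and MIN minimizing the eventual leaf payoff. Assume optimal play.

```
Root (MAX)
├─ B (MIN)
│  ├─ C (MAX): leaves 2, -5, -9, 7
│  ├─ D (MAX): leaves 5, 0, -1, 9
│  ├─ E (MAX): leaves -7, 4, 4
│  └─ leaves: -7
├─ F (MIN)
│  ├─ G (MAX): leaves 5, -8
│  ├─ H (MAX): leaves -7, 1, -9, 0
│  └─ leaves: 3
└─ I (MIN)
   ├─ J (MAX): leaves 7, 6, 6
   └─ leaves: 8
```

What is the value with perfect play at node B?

-7

C: max(2, -5, -9, 7) = 7
D: max(5, 0, -1, 9) = 9
E: max(-7, 4, 4) = 4
B: min(7, 9, 4, -7) = -7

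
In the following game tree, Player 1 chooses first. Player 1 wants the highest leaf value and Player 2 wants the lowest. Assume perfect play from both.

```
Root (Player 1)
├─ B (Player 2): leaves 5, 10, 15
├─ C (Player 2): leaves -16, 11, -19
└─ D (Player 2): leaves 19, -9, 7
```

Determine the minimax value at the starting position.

B (Player 2): min(5, 10, 15) = 5
C (Player 2): min(-16, 11, -19) = -19
D (Player 2): min(19, -9, 7) = -9
Root (Player 1): max(5, -19, -9) = 5

5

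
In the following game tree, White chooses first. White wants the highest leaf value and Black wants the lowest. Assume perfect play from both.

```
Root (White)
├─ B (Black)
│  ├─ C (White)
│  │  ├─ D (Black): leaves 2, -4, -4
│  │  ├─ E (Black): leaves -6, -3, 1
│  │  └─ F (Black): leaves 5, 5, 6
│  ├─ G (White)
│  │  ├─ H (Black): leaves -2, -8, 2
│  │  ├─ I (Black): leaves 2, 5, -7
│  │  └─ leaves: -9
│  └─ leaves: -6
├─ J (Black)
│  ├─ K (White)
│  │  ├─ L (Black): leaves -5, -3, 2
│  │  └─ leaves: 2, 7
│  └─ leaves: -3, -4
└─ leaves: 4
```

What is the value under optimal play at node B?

D: min(2, -4, -4) = -4
E: min(-6, -3, 1) = -6
F: min(5, 5, 6) = 5
C: max(-4, -6, 5) = 5
H: min(-2, -8, 2) = -8
I: min(2, 5, -7) = -7
G: max(-8, -7, -9) = -7
B: min(5, -7, -6) = -7

-7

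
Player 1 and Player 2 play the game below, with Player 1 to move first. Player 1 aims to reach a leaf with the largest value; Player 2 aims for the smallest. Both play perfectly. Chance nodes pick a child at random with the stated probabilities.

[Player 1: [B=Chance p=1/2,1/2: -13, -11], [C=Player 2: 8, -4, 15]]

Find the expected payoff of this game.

-4

B (Chance): 1/2·-13 + 1/2·-11 = -12
C (Player 2): min(8, -4, 15) = -4
Root (Player 1): max(-12, -4) = -4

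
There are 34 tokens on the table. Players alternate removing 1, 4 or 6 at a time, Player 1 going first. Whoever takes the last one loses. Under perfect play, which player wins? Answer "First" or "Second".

First

Positions where the player to move wins (W) vs loses (L):
i:   0  1  2  3  4  5  6  7  8  9 10 11 12 13 14 15 16 17 18 19 20 21 22 23 24 25 26 27 28 29 30 31 32 33 34
     W  L  W  L  W  W  L  W  L  W  W  L  W  L  W  W  L  W  L  W  W  L  W  L  W  W  L  W  L  W  W  L  W  L  W
Position 34 is W, so the first player wins.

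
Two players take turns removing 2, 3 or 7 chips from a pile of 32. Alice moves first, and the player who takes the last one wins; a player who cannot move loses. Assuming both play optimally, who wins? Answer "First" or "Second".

First

i:   0  1  2  3  4  5  6  7  8  9 10 11 12 13 14 15 16 17 18 19 20 21 22 23 24 25 26 27 28 29 30 31 32
     L  L  W  W  W  L  L  W  W  W  L  L  W  W  W  L  L  W  W  W  L  L  W  W  W  L  L  W  W  W  L  L  W
Position 32 is W, so the first player wins.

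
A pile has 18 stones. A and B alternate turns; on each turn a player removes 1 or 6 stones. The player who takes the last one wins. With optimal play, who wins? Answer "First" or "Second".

i:   0  1  2  3  4  5  6  7  8  9 10 11 12 13 14 15 16 17 18
     L  W  L  W  L  W  W  L  W  L  W  L  W  W  L  W  L  W  L
Position 18 is L, so the second player wins.

Second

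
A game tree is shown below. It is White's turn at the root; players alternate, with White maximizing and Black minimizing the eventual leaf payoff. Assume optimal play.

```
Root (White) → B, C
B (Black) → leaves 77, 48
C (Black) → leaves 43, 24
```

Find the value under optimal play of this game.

B (Black): min(77, 48) = 48
C (Black): min(43, 24) = 24
Root (White): max(48, 24) = 48

48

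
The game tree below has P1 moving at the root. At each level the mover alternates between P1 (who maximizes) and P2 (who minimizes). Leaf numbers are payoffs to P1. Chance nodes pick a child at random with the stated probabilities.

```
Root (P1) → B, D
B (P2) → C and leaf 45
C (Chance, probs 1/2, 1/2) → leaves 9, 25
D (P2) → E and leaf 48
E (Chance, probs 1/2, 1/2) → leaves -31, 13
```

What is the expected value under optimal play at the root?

17

C (Chance): 1/2·9 + 1/2·25 = 17
B (P2): min(17, 45) = 17
E (Chance): 1/2·-31 + 1/2·13 = -9
D (P2): min(-9, 48) = -9
Root (P1): max(17, -9) = 17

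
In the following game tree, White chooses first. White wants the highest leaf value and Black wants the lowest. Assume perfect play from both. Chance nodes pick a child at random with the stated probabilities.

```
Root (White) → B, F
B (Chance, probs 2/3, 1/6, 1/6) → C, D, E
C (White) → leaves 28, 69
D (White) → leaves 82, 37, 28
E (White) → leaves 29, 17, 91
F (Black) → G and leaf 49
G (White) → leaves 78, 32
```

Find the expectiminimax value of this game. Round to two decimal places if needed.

74.83

C (White): max(28, 69) = 69
D (White): max(82, 37, 28) = 82
E (White): max(29, 17, 91) = 91
B (Chance): 2/3·69 + 1/6·82 + 1/6·91 = 74.83
G (White): max(78, 32) = 78
F (Black): min(78, 49) = 49
Root (White): max(74.83, 49) = 74.83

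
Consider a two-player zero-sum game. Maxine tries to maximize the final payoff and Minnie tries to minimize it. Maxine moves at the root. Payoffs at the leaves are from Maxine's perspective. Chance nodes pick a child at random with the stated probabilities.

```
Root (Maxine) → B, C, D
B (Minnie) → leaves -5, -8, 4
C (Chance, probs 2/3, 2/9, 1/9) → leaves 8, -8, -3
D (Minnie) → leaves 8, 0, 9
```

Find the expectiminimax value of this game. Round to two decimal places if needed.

3.22

B (Minnie): min(-5, -8, 4) = -8
C (Chance): 2/3·8 + 2/9·-8 + 1/9·-3 = 3.22
D (Minnie): min(8, 0, 9) = 0
Root (Maxine): max(-8, 3.22, 0) = 3.22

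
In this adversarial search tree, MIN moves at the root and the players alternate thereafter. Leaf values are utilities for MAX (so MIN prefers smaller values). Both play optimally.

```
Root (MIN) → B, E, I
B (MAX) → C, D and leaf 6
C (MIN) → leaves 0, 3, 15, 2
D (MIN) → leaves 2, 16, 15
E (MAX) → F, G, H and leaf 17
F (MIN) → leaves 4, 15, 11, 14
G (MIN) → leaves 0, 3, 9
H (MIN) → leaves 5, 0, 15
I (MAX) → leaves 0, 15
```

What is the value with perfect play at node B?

6

C: min(0, 3, 15, 2) = 0
D: min(2, 16, 15) = 2
B: max(0, 2, 6) = 6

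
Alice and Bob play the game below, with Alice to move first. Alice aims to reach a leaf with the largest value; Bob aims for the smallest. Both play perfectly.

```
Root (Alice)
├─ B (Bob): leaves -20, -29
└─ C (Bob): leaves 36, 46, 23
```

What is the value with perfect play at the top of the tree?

23

B (Bob): min(-20, -29) = -29
C (Bob): min(36, 46, 23) = 23
Root (Alice): max(-29, 23) = 23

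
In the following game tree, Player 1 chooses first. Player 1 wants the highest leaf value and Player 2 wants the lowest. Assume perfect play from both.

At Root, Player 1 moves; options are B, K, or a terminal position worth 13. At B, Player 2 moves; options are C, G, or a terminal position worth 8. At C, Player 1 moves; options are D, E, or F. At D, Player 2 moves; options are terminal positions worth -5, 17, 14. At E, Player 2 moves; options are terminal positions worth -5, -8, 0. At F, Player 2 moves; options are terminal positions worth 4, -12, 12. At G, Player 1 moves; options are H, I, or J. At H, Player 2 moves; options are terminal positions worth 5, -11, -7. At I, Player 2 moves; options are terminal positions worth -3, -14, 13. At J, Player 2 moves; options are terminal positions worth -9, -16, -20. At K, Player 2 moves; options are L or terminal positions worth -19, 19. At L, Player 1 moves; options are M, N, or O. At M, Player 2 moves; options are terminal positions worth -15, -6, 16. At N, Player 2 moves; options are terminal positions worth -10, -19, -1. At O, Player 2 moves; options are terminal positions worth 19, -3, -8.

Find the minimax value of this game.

D (Player 2): min(-5, 17, 14) = -5
E (Player 2): min(-5, -8, 0) = -8
F (Player 2): min(4, -12, 12) = -12
C (Player 1): max(-5, -8, -12) = -5
H (Player 2): min(5, -11, -7) = -11
I (Player 2): min(-3, -14, 13) = -14
J (Player 2): min(-9, -16, -20) = -20
G (Player 1): max(-11, -14, -20) = -11
B (Player 2): min(-5, -11, 8) = -11
M (Player 2): min(-15, -6, 16) = -15
N (Player 2): min(-10, -19, -1) = -19
O (Player 2): min(19, -3, -8) = -8
L (Player 1): max(-15, -19, -8) = -8
K (Player 2): min(-8, -19, 19) = -19
Root (Player 1): max(-11, -19, 13) = 13

13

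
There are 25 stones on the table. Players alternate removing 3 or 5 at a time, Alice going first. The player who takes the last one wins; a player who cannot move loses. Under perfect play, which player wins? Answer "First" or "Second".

i:   0  1  2  3  4  5  6  7  8  9 10 11 12 13 14 15 16 17 18 19 20 21 22 23 24 25
     L  L  L  W  W  W  W  W  L  L  L  W  W  W  W  W  L  L  L  W  W  W  W  W  L  L
Position 25 is L, so the second player wins.

Second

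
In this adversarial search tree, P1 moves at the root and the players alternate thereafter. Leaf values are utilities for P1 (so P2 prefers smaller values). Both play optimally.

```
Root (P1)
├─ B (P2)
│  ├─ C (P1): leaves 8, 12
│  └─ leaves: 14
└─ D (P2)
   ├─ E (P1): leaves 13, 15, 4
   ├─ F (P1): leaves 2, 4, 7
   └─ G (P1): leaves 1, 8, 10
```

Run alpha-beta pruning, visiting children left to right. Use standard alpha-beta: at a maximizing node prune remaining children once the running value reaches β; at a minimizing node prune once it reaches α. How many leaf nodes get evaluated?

C [α=-∞,β=+∞]: v=12
B [α=-∞,β=+∞]: v=12
E [α=12,β=+∞]: v=15
F [α=12,β=15]: v=7
D [α=12,β=+∞]: v=7 after child 2 ≤ α → α-cutoff, skip 1
Root [α=-∞,β=+∞]: v=12
Leaves evaluated: 9 of 12.

9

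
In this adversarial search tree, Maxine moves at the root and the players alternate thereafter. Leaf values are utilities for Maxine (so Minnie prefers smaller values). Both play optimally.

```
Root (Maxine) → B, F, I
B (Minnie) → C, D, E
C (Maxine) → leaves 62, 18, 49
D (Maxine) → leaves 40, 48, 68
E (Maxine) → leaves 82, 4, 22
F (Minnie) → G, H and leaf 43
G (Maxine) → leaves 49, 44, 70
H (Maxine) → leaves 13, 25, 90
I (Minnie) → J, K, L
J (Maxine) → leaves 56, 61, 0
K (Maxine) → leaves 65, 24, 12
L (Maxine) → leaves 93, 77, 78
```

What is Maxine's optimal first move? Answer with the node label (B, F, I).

C (Maxine): max(62, 18, 49) = 62
D (Maxine): max(40, 48, 68) = 68
E (Maxine): max(82, 4, 22) = 82
B (Minnie): min(62, 68, 82) = 62
G (Maxine): max(49, 44, 70) = 70
H (Maxine): max(13, 25, 90) = 90
F (Minnie): min(70, 90, 43) = 43
J (Maxine): max(56, 61, 0) = 61
K (Maxine): max(65, 24, 12) = 65
L (Maxine): max(93, 77, 78) = 93
I (Minnie): min(61, 65, 93) = 61
Root (Maxine): max(62, 43, 61) = 62
Maxine picks the child with the highest value: B (value 62).

B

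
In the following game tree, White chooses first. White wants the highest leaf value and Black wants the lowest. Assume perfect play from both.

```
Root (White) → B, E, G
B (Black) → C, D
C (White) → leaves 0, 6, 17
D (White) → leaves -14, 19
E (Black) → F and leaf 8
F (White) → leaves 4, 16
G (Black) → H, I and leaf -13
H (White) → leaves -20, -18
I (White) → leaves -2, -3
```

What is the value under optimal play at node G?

-18

H: max(-20, -18) = -18
I: max(-2, -3) = -2
G: min(-18, -2, -13) = -18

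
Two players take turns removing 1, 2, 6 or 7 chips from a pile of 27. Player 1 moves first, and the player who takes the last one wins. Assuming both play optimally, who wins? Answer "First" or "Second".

W/L table (W = player to move can force a win):
i:   0  1  2  3  4  5  6  7  8  9 10 11 12 13 14 15 16 17 18 19 20 21 22 23 24 25 26 27
     L  W  W  L  W  W  W  W  L  W  W  L  W  W  W  W  L  W  W  L  W  W  W  W  L  W  W  L
Position 27 is L, so the second player wins.

Second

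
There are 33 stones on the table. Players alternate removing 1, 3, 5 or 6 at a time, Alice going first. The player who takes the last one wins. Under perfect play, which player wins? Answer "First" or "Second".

Second

Mark each pile size as W (mover wins) or L (mover loses):
i:   0  1  2  3  4  5  6  7  8  9 10 11 12 13 14 15 16 17 18 19 20 21 22 23 24 25 26 27 28 29 30 31 32 33
     L  W  L  W  L  W  W  W  W  W  W  L  W  L  W  L  W  W  W  W  W  W  L  W  L  W  L  W  W  W  W  W  W  L
Position 33 is L, so the second player wins.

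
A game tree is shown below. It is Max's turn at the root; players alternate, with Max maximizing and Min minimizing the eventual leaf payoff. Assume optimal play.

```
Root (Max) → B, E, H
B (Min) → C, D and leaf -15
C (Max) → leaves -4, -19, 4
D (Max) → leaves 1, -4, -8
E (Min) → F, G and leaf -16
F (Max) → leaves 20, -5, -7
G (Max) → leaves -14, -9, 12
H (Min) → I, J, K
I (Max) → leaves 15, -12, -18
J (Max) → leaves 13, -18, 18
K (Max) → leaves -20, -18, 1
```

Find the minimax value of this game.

1

C (Max): max(-4, -19, 4) = 4
D (Max): max(1, -4, -8) = 1
B (Min): min(4, 1, -15) = -15
F (Max): max(20, -5, -7) = 20
G (Max): max(-14, -9, 12) = 12
E (Min): min(20, 12, -16) = -16
I (Max): max(15, -12, -18) = 15
J (Max): max(13, -18, 18) = 18
K (Max): max(-20, -18, 1) = 1
H (Min): min(15, 18, 1) = 1
Root (Max): max(-15, -16, 1) = 1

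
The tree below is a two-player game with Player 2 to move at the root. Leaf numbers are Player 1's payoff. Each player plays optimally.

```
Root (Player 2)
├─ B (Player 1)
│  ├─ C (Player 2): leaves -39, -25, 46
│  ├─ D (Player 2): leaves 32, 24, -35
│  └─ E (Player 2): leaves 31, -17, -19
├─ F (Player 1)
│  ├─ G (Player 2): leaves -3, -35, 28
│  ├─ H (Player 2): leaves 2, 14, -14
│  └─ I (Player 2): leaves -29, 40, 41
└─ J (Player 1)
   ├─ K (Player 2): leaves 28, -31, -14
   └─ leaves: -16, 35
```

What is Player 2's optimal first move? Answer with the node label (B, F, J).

B

C (Player 2): min(-39, -25, 46) = -39
D (Player 2): min(32, 24, -35) = -35
E (Player 2): min(31, -17, -19) = -19
B (Player 1): max(-39, -35, -19) = -19
G (Player 2): min(-3, -35, 28) = -35
H (Player 2): min(2, 14, -14) = -14
I (Player 2): min(-29, 40, 41) = -29
F (Player 1): max(-35, -14, -29) = -14
K (Player 2): min(28, -31, -14) = -31
J (Player 1): max(-31, -16, 35) = 35
Root (Player 2): min(-19, -14, 35) = -19
Player 2 picks the child with the lowest value: B (value -19).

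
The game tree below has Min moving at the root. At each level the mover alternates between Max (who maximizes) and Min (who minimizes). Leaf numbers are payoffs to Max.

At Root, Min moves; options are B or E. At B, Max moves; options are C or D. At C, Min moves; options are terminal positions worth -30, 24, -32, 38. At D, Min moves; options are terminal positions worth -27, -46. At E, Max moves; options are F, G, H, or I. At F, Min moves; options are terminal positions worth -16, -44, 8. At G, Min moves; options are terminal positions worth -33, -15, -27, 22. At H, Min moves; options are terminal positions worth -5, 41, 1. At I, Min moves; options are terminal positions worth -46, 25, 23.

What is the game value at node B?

C: min(-30, 24, -32, 38) = -32
D: min(-27, -46) = -46
B: max(-32, -46) = -32

-32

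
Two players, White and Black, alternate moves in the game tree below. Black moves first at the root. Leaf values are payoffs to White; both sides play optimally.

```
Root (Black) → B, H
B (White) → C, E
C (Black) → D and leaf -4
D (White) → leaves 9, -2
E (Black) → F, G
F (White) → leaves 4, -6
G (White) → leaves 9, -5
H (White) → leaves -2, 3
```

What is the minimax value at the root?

D (White): max(9, -2) = 9
C (Black): min(9, -4) = -4
F (White): max(4, -6) = 4
G (White): max(9, -5) = 9
E (Black): min(4, 9) = 4
B (White): max(-4, 4) = 4
H (White): max(-2, 3) = 3
Root (Black): min(4, 3) = 3

3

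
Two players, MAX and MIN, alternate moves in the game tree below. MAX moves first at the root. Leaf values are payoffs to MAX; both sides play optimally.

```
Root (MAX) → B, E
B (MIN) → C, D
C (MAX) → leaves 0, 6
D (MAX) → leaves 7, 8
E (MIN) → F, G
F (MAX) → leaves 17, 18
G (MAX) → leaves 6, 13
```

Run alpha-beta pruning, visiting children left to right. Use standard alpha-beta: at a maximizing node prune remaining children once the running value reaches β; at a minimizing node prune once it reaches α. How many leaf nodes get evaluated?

C [α=-∞,β=+∞]: v=6
D [α=-∞,β=6]: v=7 after child 1 ≥ β → β-cutoff, skip 1
B [α=-∞,β=+∞]: v=6
F [α=6,β=+∞]: v=18
G [α=6,β=18]: v=13
E [α=6,β=+∞]: v=13
Root [α=-∞,β=+∞]: v=13
Leaves evaluated: 7 of 8.

7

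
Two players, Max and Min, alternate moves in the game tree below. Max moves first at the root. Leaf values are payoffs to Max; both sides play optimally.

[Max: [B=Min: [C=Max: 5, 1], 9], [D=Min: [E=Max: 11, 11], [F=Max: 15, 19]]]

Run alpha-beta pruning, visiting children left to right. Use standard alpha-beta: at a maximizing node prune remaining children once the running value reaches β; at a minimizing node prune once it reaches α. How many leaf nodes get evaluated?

6

C [α=-∞,β=+∞]: v=5
B [α=-∞,β=+∞]: v=5
E [α=5,β=+∞]: v=11
F [α=5,β=11]: v=15 after child 1 ≥ β → β-cutoff, skip 1
D [α=5,β=+∞]: v=11
Root [α=-∞,β=+∞]: v=11
Leaves evaluated: 6 of 7.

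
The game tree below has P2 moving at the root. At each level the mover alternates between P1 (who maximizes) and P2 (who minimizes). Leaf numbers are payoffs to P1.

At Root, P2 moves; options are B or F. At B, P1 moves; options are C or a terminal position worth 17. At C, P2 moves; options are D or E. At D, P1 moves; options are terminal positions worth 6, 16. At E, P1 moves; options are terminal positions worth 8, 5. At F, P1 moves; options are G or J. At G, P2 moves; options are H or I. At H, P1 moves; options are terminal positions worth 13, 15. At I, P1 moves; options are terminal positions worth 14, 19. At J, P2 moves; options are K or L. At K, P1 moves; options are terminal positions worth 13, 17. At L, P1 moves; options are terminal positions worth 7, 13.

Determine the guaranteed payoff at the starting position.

D (P1): max(6, 16) = 16
E (P1): max(8, 5) = 8
C (P2): min(16, 8) = 8
B (P1): max(8, 17) = 17
H (P1): max(13, 15) = 15
I (P1): max(14, 19) = 19
G (P2): min(15, 19) = 15
K (P1): max(13, 17) = 17
L (P1): max(7, 13) = 13
J (P2): min(17, 13) = 13
F (P1): max(15, 13) = 15
Root (P2): min(17, 15) = 15

15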